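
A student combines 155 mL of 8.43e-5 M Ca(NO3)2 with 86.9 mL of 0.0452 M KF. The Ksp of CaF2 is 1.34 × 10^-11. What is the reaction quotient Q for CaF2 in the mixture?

Total volume = 155 + 86.9 = 241.9 mL.
[Ca^2+] = 8.43 x 10^-5 × (155/241.9) = 5.402 × 10^-5 M
[F^-] = 4.52 x 10^-2 × (86.9/241.9) = 1.624 x 10^-2 M
CaF2(s) ⇌ Ca^2+ + 2 F^-, so Q = [Ca^2+][F^-]^2
Q = (5.402 × 10^-5)(1.624 × 10^-2)^2 = 1.42 × 10^-8
Q > Ksp, so CaF2 will precipitate.

1.42 × 10^-8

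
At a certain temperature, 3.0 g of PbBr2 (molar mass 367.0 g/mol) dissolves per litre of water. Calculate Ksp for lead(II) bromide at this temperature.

Molar solubility s = (3.0 g/L) / (367.0 g/mol) = 8.17 x 10^-3 M.
PbBr2(s) ⇌ Pb^2+ + 2 Br^-
If s mol/L of PbBr2 dissolves, [Pb^2+] = s and [Br^-] = 2s.
Ksp = [Pb^2+][Br^-]^2
Ksp = s(2s)^2 = 4s^3
With s = 8.17 × 10^-3: Ksp = 2.2 × 10^-6

2.2 × 10^-6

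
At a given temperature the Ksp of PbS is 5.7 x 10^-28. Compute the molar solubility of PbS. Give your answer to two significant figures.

s ≈ 2.4 × 10^-14 M

PbS(s) ⇌ Pb^2+ + S^2-
Ksp = [Pb^2+][S^2-]
Let s = molar solubility. Then [Pb^2+] = s and [S^2-] = s.
Ksp = s^2
s = (5.7 x 10^-28)^(1/2) = 2.4 × 10^-14 M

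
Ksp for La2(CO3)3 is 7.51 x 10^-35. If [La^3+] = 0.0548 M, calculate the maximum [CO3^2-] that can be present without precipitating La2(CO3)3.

La2(CO3)3(s) ⇌ 2 La^3+(aq) + 3 CO3^2-(aq)
Ksp = [La^3+]^2[CO3^2-]^3
Precipitation begins when Q = Ksp. With [La^3+] = 0.0548 M:
7.51 x 10^-35 = (0.0548)^2 × [CO3^2-]^3
[CO3^2-] = (7.51 x 10^-35 / 3.003 × 10^-3)^(1/3) = 2.92 × 10^-11 M

[CO3^2-] ≈ 2.92e-11 M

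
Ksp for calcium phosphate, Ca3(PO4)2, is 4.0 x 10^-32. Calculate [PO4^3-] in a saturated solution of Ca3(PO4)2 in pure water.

[PO4^3-] = 4.1 x 10^-7 M

Ca3(PO4)2(s) <=> 3 Ca^2+ + 2 PO4^3-
Ksp = [Ca^2+]^3[PO4^3-]^2
With molar solubility s: [Ca^2+] = 3s, [PO4^3-] = 2s.
So Ksp = (3s)^3 × (2s)^2 = 108s^5
s = (4.0 x 10^-32 / 108)^(1/5) = 2.06 × 10^-7 M
[PO4^3-] = 2s = 4.1 × 10^-7 M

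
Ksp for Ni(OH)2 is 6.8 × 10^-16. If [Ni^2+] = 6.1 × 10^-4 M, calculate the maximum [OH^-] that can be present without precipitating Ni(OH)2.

[OH^-] = 1.1 × 10^-6 M

Ni(OH)2(s) ⇌ Ni^2+ + 2 OH^-
Ksp = [Ni^2+][OH^-]^2
Precipitation begins when Q = Ksp. With [Ni^2+] = 6.1 × 10^-4 M:
6.8 × 10^-16 = (6.1 × 10^-4) × [OH^-]^2
[OH^-] = (6.8 × 10^-16 / 6.1 × 10^-4)^(1/2) = 1.1 × 10^-6 M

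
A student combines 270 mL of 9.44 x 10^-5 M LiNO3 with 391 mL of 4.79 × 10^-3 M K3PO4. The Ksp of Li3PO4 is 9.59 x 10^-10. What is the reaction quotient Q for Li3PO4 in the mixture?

Total volume = 270 + 391 = 661 mL.
[Li^+] = 9.44 x 10^-5 × (270/661) = 3.856 x 10^-5 M
[PO4^3-] = 4.79 x 10^-3 × (391/661) = 2.833 × 10^-3 M
Li3PO4(s) ⇌ 3 Li^+ + PO4^3-, so Q = [Li^+]^3[PO4^3-]
Q = (3.856 x 10^-5)^3(2.833 × 10^-3) = 1.62 x 10^-16
Q < Ksp, so no precipitate of Li3PO4 forms.

1.62 × 10^-16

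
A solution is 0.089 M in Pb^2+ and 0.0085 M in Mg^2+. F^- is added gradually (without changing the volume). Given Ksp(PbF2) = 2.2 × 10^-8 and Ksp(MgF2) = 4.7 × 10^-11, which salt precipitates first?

Precipitation of each salt starts when its ion product equals its Ksp.
For PbF2: 2.2 × 10^-8 = 0.089 × [F^-]^2  ⇒  [F^-] = 5.0 x 10^-4 M.
For MgF2: 4.7 × 10^-11 = 0.0085 × [F^-]^2  ⇒  [F^-] = 7.4 × 10^-5 M.
The salt with the lower threshold [F^-] precipitates first: MgF2.

MgF2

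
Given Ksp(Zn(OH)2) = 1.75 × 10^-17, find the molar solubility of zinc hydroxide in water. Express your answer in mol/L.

Zn(OH)2(s) ⇌ Zn^2+(aq) + 2 OH^-(aq)
Ksp = [Zn^2+][OH^-]^2
If s mol/L of Zn(OH)2 dissolves, [Zn^2+] = s and [OH^-] = 2s.
Substituting: Ksp = s(2s)^2 = 4s^3
s^3 = 1.75 × 10^-17 / 4, so s = 1.64 × 10^-6 M

1.64 × 10^-6 M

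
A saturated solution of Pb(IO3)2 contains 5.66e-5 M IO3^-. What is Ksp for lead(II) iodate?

Ksp ≈ 9.07 × 10^-14

Pb(IO3)2(s) ⇌ Pb^2+(aq) + 2 IO3^-(aq)
Stoichiometry gives [Pb^2+] = (1/2)[IO3^-] = 2.830 × 10^-5 M.
Ksp = [Pb^2+][IO3^-]^2
Ksp = 2.830 x 10^-5 × (5.66 × 10^-5)^2 = 9.07 x 10^-14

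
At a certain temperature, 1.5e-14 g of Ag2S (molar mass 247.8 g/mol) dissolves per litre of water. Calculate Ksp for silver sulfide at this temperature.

Ksp ≈ 8.9 × 10^-49

Molar solubility s = (1.5 × 10^-14 g/L) / (247.8 g/mol) = 6.05 x 10^-17 M.
Ag2S(s) ⇌ 2 Ag^+ + S^2-
With molar solubility s: [Ag^+] = 2s, [S^2-] = s.
Ksp = [Ag^+]^2[S^2-]
Ksp = (2s)^2s = 4s^3
Ksp = 4 × (6.05 x 10^-17)^3 = 8.9 × 10^-49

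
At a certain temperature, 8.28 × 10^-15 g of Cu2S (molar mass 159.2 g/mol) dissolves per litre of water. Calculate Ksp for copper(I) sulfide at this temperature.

Ksp ≈ 5.63e-49

Molar solubility s = (8.28 × 10^-15 g/L) / (159.2 g/mol) = 5.201 × 10^-17 M.
Cu2S(s) ⇌ 2 Cu^+(aq) + S^2-(aq)
With molar solubility s: [Cu^+] = 2s, [S^2-] = s.
Ksp = [Cu^+]^2[S^2-]
So Ksp = (2s)^2 × s = 4s^3
With s = 5.201 × 10^-17: Ksp = 5.63 x 10^-49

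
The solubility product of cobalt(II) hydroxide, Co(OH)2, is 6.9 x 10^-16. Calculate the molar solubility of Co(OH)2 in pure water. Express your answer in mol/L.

5.6 × 10^-6 M

Co(OH)2(s) ⇌ Co^2+ + 2 OH^-
Ksp = [Co^2+][OH^-]^2
If s mol/L of Co(OH)2 dissolves, [Co^2+] = s and [OH^-] = 2s.
So Ksp = s × (2s)^2 = 4s^3
s^3 = 6.9 x 10^-16 / 4, so s = 5.6 × 10^-6 M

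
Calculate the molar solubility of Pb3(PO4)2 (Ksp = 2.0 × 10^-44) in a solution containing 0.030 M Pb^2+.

Pb3(PO4)2(s) ⇌ 3 Pb^2+ + 2 PO4^3-
Ksp = [Pb^2+]^3[PO4^3-]^2
Let s be the molar solubility in this solution. [Pb^2+] = 0.030 + 3s ≈ 0.030, [PO4^3-] = 2s (common-ion effect: Pb^2+ is already 0.030 M).
Ksp ≈ (0.030)^3 × (2s)^2
s = 1.4 × 10^-20 M
Check: 3s = 4.1 x 10^-20 ≪ 0.030, so the approximation is valid.

s ≈ 1.4e-20 M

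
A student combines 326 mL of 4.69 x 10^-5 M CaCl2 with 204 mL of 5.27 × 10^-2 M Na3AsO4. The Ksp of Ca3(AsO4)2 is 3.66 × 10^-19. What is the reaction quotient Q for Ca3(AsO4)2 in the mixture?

Total volume = 326 + 204 = 530 mL.
[Ca^2+] = 4.69 × 10^-5 × (326/530) = 2.885 × 10^-5 M
[AsO4^3-] = 5.27 × 10^-2 × (204/530) = 2.028 × 10^-2 M
Ca3(AsO4)2(s) ⇌ 3 Ca^2+(aq) + 2 AsO4^3-(aq), so Q = [Ca^2+]^3[AsO4^3-]^2
Q = (2.885 × 10^-5)^3(2.028 × 10^-2)^2 = 9.88 × 10^-18
Q > Ksp, so Ca3(AsO4)2 will precipitate.

9.88 x 10^-18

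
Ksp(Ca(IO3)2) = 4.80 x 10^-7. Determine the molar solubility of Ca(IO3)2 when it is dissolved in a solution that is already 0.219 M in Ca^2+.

Ca(IO3)2(s) <=> Ca^2+(aq) + 2 IO3^-(aq)
Ksp = [Ca^2+][IO3^-]^2
Let s be the molar solubility in this solution. [Ca^2+] = 0.219 + s ≈ 0.219, [IO3^-] = 2s (Ksp is small, so little additional dissolves).
Ksp ≈ 0.219 × (2s)^2
s = 7.40 × 10^-4 M
Check: s = 7.4 × 10^-4 ≪ 0.219, so the approximation is valid.

s ≈ 7.40e-4 M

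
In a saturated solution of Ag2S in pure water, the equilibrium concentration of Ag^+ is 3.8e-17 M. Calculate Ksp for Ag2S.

Ksp = 2.7 × 10^-50

Ag2S(s) <=> 2 Ag^+(aq) + S^2-(aq)
Stoichiometry gives [S^2-] = (1/2)[Ag^+] = 1.90 × 10^-17 M.
Ksp = [Ag^+]^2[S^2-]
Ksp = (3.8 x 10^-17)^2 × 1.90 x 10^-17 = 2.7 × 10^-50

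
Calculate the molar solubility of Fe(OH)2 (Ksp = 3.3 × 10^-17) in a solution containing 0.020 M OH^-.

s = 8.3 x 10^-14 M

Fe(OH)2(s) ⇌ Fe^2+ + 2 OH^-
Ksp = [Fe^2+][OH^-]^2
Let s = moles of Fe(OH)2 that dissolve per litre. [Fe^2+] = s, [OH^-] = 0.020 + 2s ≈ 0.020 (Ksp is small, so little additional dissolves).
Ksp ≈ s × (0.020)^2
s = 8.3 × 10^-14 M
Check: 2s = 1.7 × 10^-13 ≪ 0.020, so the approximation is valid.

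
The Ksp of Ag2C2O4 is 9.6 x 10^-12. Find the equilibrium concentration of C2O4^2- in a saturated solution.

[C2O4^2-] = 1.3 × 10^-4 M

Ag2C2O4(s) ⇌ 2 Ag^+ + C2O4^2-
Ksp = [Ag^+]^2[C2O4^2-]
For each mole of Ag2C2O4 that dissolves: [Ag^+] = 2s, [C2O4^2-] = s.
Substituting: Ksp = (2s)^2s = 4s^3
Solving, s = (9.6 x 10^-12/4)^(1/3) = 1.34 x 10^-4 M
[C2O4^2-] = s = 1.3 x 10^-4 M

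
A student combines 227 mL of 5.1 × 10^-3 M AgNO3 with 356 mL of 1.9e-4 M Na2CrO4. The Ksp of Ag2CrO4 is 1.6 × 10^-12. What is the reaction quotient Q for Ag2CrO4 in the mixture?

Total volume = 227 + 356 = 583 mL.
[Ag^+] = 5.1 x 10^-3 × (227/583) = 1.99 × 10^-3 M
[CrO4^2-] = 1.9 × 10^-4 × (356/583) = 1.16 x 10^-4 M
Ag2CrO4(s) <=> 2 Ag^+(aq) + CrO4^2-(aq), so Q = [Ag^+]^2[CrO4^2-]
Q = (1.99 × 10^-3)^2(1.16 × 10^-4) = 4.6 x 10^-10
Q > Ksp, so Ag2CrO4 will precipitate.

4.6 × 10^-10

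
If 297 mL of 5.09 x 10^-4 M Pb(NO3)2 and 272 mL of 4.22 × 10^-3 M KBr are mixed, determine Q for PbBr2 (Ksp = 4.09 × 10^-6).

Total volume = 297 + 272 = 569 mL.
[Pb^2+] = 5.09 × 10^-4 × (297/569) = 2.657 × 10^-4 M
[Br^-] = 4.22 × 10^-3 × (272/569) = 2.017 × 10^-3 M
PbBr2(s) <=> Pb^2+ + 2 Br^-, so Q = [Pb^2+][Br^-]^2
Q = (2.657 x 10^-4)(2.017 × 10^-3)^2 = 1.08 x 10^-9
Q < Ksp, so no precipitate of PbBr2 forms.

Q ≈ 1.08 × 10^-9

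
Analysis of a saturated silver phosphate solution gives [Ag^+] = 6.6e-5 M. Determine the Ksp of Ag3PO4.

Ksp ≈ 6.3 x 10^-18

Ag3PO4(s) <=> 3 Ag^+(aq) + PO4^3-(aq)
Stoichiometry gives [PO4^3-] = (1/3)[Ag^+] = 2.20 × 10^-5 M.
Ksp = [Ag^+]^3[PO4^3-]
Ksp = (6.6 x 10^-5)^3 × 2.20 × 10^-5 = 6.3 × 10^-18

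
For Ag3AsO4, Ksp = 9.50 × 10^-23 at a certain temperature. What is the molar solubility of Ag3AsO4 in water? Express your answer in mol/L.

Ag3AsO4(s) ⇌ 3 Ag^+ + AsO4^3-
Ksp = [Ag^+]^3[AsO4^3-]
Let s = molar solubility. Then [Ag^+] = 3s and [AsO4^3-] = s.
So Ksp = (3s)^3 × s = 27s^4
s^4 = 9.50 × 10^-23 / 27, so s = 1.37 × 10^-6 M

1.37 × 10^-6 M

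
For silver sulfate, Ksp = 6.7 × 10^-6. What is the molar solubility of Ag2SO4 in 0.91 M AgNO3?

s ≈ 8.1 × 10^-6 M

Ag2SO4(s) <=> 2 Ag^+ + SO4^2-
Ksp = [Ag^+]^2[SO4^2-]
Let s be the molar solubility in this solution. [Ag^+] = 0.91 + 2s ≈ 0.91, [SO4^2-] = s (Ksp is small, so little additional dissolves).
Ksp ≈ (0.91)^2 × s
s = 8.1 x 10^-6 M
Check: 2s = 1.6 × 10^-5 ≪ 0.91, so the approximation is valid.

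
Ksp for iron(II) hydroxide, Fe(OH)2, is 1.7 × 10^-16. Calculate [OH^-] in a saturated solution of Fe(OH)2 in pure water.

Fe(OH)2(s) ⇌ Fe^2+(aq) + 2 OH^-(aq)
Ksp = [Fe^2+][OH^-]^2
For each mole of Fe(OH)2 that dissolves: [Fe^2+] = s, [OH^-] = 2s.
So Ksp = s × (2s)^2 = 4s^3
s^3 = 1.7 × 10^-16 / 4, so s = 3.49 × 10^-6 M
[OH^-] = 2s = 7.0 × 10^-6 M

[OH^-] = 7.0 × 10^-6 M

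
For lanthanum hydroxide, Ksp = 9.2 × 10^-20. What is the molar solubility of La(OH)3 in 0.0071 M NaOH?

La(OH)3(s) <=> La^3+(aq) + 3 OH^-(aq)
Ksp = [La^3+][OH^-]^3
Let s be the molar solubility in this solution. [La^3+] = s, [OH^-] = 0.0071 + 3s ≈ 0.0071 (since OH^- from NaOH dominates).
Ksp ≈ s × (0.0071)^3
s = 2.6 × 10^-13 M
Check: 3s = 7.7 × 10^-13 ≪ 0.0071, so the approximation is valid.

s = 2.6 × 10^-13 M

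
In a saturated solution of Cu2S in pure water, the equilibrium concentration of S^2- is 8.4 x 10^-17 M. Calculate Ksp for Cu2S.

2.4 × 10^-48

Cu2S(s) ⇌ 2 Cu^+(aq) + S^2-(aq)
Stoichiometry gives [Cu^+] = (2/1)[S^2-] = 1.68 x 10^-16 M.
Ksp = [Cu^+]^2[S^2-]
Ksp = (1.68 × 10^-16)^2 × 8.4 × 10^-17 = 2.4 x 10^-48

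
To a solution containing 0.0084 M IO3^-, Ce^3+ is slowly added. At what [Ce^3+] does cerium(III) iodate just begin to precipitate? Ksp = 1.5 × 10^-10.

Ce(IO3)3(s) <=> Ce^3+(aq) + 3 IO3^-(aq)
Ksp = [Ce^3+][IO3^-]^3
Precipitation begins when Q = Ksp. With [IO3^-] = 0.0084 M:
1.5 × 10^-10 = (0.0084)^3 × [Ce^3+]
[Ce^3+] = (1.5 × 10^-10 / 5.93 × 10^-7) = 2.5 × 10^-4 M

[Ce^3+] ≈ 2.5 × 10^-4 M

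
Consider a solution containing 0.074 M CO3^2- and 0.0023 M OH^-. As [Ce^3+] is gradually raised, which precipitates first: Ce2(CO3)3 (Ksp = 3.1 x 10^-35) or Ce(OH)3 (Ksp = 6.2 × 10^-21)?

Ce2(CO3)3

Precipitation of each salt starts when its ion product equals its Ksp.
For Ce2(CO3)3: 3.1 x 10^-35 = (0.074)^3 × [Ce^3+]^2  ⇒  [Ce^3+] = 2.8 x 10^-16 M.
For Ce(OH)3: 6.2 × 10^-21 = (0.0023)^3 × [Ce^3+]  ⇒  [Ce^3+] = 5.1 × 10^-13 M.
The salt with the lower threshold [Ce^3+] precipitates first: Ce2(CO3)3.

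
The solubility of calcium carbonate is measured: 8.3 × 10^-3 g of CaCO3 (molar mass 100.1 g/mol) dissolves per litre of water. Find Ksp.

Molar solubility s = (8.3 x 10^-3 g/L) / (100.1 g/mol) = 8.29 × 10^-5 M.
CaCO3(s) <=> Ca^2+ + CO3^2-
With molar solubility s: [Ca^2+] = s, [CO3^2-] = s.
Ksp = [Ca^2+][CO3^2-]
Ksp = (s)(s) = s^2
Ksp = (8.29 × 10^-5)^2 = 6.9 × 10^-9

Ksp = 6.9 × 10^-9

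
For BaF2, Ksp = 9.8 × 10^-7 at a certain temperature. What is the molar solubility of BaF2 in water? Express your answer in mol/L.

BaF2(s) ⇌ Ba^2+(aq) + 2 F^-(aq)
Ksp = [Ba^2+][F^-]^2
Let s = molar solubility. Then [Ba^2+] = s and [F^-] = 2s.
Substituting: Ksp = s(2s)^2 = 4s^3
Solving, s = (9.8 × 10^-7/4)^(1/3) = 6.3 x 10^-3 M

s ≈ 6.3 x 10^-3 M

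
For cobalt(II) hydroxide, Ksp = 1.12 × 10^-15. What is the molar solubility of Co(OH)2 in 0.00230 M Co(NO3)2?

s = 3.49 × 10^-7 M

Co(OH)2(s) ⇌ Co^2+ + 2 OH^-
Ksp = [Co^2+][OH^-]^2
If s mol/L dissolves here, [Co^2+] = 0.00230 + s ≈ 0.00230, [OH^-] = 2s (since Co^2+ from Co(NO3)2 dominates).
Ksp ≈ 0.00230 × (2s)^2
s = 3.49 × 10^-7 M
Check: s = 3.5 x 10^-7 ≪ 0.00230, so the approximation is valid.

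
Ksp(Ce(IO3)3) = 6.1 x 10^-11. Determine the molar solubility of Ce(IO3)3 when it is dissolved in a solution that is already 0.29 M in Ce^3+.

s = 2.0e-4 M

Ce(IO3)3(s) ⇌ Ce^3+ + 3 IO3^-
Ksp = [Ce^3+][IO3^-]^3
Let s be the molar solubility in this solution. [Ce^3+] = 0.29 + s ≈ 0.29, [IO3^-] = 3s (common-ion effect: Ce^3+ is already 0.29 M).
Ksp ≈ 0.29 × (3s)^3
s = 2.0 × 10^-4 M
Check: s = 2.0 × 10^-4 ≪ 0.29, so the approximation is valid.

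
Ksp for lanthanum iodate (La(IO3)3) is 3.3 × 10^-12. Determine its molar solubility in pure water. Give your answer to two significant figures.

s ≈ 5.9 × 10^-4 M

La(IO3)3(s) <=> La^3+(aq) + 3 IO3^-(aq)
Ksp = [La^3+][IO3^-]^3
If s mol/L of La(IO3)3 dissolves, [La^3+] = s and [IO3^-] = 3s.
Ksp = s(3s)^3 = 27s^4
s = (3.3 × 10^-12 / 27)^(1/4) = 5.9 × 10^-4 M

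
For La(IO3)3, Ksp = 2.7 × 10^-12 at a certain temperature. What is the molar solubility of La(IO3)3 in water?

s = 5.6 x 10^-4 M

La(IO3)3(s) <=> La^3+(aq) + 3 IO3^-(aq)
Ksp = [La^3+][IO3^-]^3
If s mol/L of La(IO3)3 dissolves, [La^3+] = s and [IO3^-] = 3s.
Substituting: Ksp = s(3s)^3 = 27s^4
Solving, s = (2.7 × 10^-12/27)^(1/4) = 5.6 × 10^-4 M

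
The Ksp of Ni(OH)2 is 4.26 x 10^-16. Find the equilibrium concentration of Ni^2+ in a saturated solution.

[Ni^2+] ≈ 4.74 × 10^-6 M

Ni(OH)2(s) <=> Ni^2+ + 2 OH^-
Ksp = [Ni^2+][OH^-]^2
For each mole of Ni(OH)2 that dissolves: [Ni^2+] = s, [OH^-] = 2s.
Substituting: Ksp = s(2s)^2 = 4s^3
Solving, s = (4.26 x 10^-16/4)^(1/3) = 4.740 x 10^-6 M
[Ni^2+] = s = 4.74 × 10^-6 M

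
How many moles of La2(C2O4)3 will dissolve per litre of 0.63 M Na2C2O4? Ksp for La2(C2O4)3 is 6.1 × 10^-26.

2.5 x 10^-13 M

La2(C2O4)3(s) ⇌ 2 La^3+(aq) + 3 C2O4^2-(aq)
Ksp = [La^3+]^2[C2O4^2-]^3
Let s = moles of La2(C2O4)3 that dissolve per litre. [La^3+] = 2s, [C2O4^2-] = 0.63 + 3s ≈ 0.63 (Ksp is small, so little additional dissolves).
Ksp ≈ (2s)^2 × (0.63)^3
s = 2.5 × 10^-13 M
Check: 3s = 7.4 × 10^-13 ≪ 0.63, so the approximation is valid.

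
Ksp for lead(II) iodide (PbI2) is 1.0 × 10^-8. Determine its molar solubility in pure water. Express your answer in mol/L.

1.4 x 10^-3 M

PbI2(s) ⇌ Pb^2+(aq) + 2 I^-(aq)
Ksp = [Pb^2+][I^-]^2
If s mol/L of PbI2 dissolves, [Pb^2+] = s and [I^-] = 2s.
Substituting: Ksp = s(2s)^2 = 4s^3
s^3 = 1.0 × 10^-8 / 4, so s = 1.4 × 10^-3 M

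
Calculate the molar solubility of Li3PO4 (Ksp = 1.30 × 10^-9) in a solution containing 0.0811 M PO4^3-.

s ≈ 8.40 × 10^-4 M

Li3PO4(s) ⇌ 3 Li^+ + PO4^3-
Ksp = [Li^+]^3[PO4^3-]
Let s be the molar solubility in this solution. [Li^+] = 3s, [PO4^3-] = 0.0811 + s ≈ 0.0811 (common-ion effect: PO4^3- is already 0.0811 M).
Ksp ≈ (3s)^3 × 0.0811
s = 8.40 × 10^-4 M
Check: s = 8.4 x 10^-4 ≪ 0.0811, so the approximation is valid.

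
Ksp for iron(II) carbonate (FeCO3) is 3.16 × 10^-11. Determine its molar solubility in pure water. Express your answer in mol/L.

s = 5.62e-6 M

FeCO3(s) ⇌ Fe^2+ + CO3^2-
Ksp = [Fe^2+][CO3^2-]
Let s = molar solubility. Then [Fe^2+] = s and [CO3^2-] = s.
Ksp = s^2
s = (3.16 × 10^-11)^(1/2) = 5.62 × 10^-6 M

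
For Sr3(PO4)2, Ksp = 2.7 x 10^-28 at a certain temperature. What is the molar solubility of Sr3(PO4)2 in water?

1.2 × 10^-6 M

Sr3(PO4)2(s) ⇌ 3 Sr^2+ + 2 PO4^3-
Ksp = [Sr^2+]^3[PO4^3-]^2
Let s = molar solubility. Then [Sr^2+] = 3s and [PO4^3-] = 2s.
Ksp = (3s)^3(2s)^2 = 108s^5
s^5 = 2.7 x 10^-28 / 108, so s = 1.2 × 10^-6 M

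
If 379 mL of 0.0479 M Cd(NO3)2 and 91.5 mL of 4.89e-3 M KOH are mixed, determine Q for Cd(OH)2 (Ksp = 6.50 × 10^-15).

Q ≈ 3.49 × 10^-8

Total volume = 379 + 91.5 = 470.5 mL.
[Cd^2+] = 4.79 × 10^-2 × (379/470.5) = 3.858 x 10^-2 M
[OH^-] = 4.89 × 10^-3 × (91.5/470.5) = 9.510 × 10^-4 M
Cd(OH)2(s) ⇌ Cd^2+ + 2 OH^-, so Q = [Cd^2+][OH^-]^2
Q = (3.858 x 10^-2)(9.510 × 10^-4)^2 = 3.49 × 10^-8
Q > Ksp, so Cd(OH)2 will precipitate.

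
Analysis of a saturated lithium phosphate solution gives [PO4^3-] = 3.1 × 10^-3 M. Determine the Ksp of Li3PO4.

Ksp = 2.5 x 10^-9

Li3PO4(s) ⇌ 3 Li^+(aq) + PO4^3-(aq)
Stoichiometry gives [Li^+] = (3/1)[PO4^3-] = 9.30 x 10^-3 M.
Ksp = [Li^+]^3[PO4^3-]
Ksp = (9.30 x 10^-3)^3 × 3.1 x 10^-3 = 2.5 × 10^-9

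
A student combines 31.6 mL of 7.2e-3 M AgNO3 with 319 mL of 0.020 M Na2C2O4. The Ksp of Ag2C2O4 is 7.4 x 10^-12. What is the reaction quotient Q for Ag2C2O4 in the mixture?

Total volume = 31.6 + 319 = 350.6 mL.
[Ag^+] = 7.2 × 10^-3 × (31.6/350.6) = 6.49 x 10^-4 M
[C2O4^2-] = 2.0 x 10^-2 × (319/350.6) = 1.82 x 10^-2 M
Ag2C2O4(s) ⇌ 2 Ag^+(aq) + C2O4^2-(aq), so Q = [Ag^+]^2[C2O4^2-]
Q = (6.49 x 10^-4)^2(1.82 × 10^-2) = 7.7 × 10^-9
Q > Ksp, so Ag2C2O4 will precipitate.

7.7e-9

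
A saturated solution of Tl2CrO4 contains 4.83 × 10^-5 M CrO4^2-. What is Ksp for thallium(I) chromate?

Tl2CrO4(s) ⇌ 2 Tl^+(aq) + CrO4^2-(aq)
Stoichiometry gives [Tl^+] = (2/1)[CrO4^2-] = 9.660 x 10^-5 M.
Ksp = [Tl^+]^2[CrO4^2-]
Ksp = (9.660 x 10^-5)^2 × 4.83 x 10^-5 = 4.51 x 10^-13

Ksp = 4.51e-13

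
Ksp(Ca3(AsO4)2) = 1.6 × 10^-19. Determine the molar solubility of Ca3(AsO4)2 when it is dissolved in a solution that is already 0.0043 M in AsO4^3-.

6.8 × 10^-6 M

Ca3(AsO4)2(s) ⇌ 3 Ca^2+(aq) + 2 AsO4^3-(aq)
Ksp = [Ca^2+]^3[AsO4^3-]^2
Let s = moles of Ca3(AsO4)2 that dissolve per litre. [Ca^2+] = 3s, [AsO4^3-] = 0.0043 + 2s ≈ 0.0043 (common-ion effect: AsO4^3- is already 0.0043 M).
Ksp ≈ (3s)^3 × (0.0043)^2
s = 6.8 × 10^-6 M
Check: 2s = 1.4 x 10^-5 ≪ 0.0043, so the approximation is valid.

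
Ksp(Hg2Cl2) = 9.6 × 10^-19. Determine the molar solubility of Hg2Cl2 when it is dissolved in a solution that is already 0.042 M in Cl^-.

s = 5.4e-16 M

Hg2Cl2(s) <=> Hg2^2+(aq) + 2 Cl^-(aq)
Ksp = [Hg2^2+][Cl^-]^2
If s mol/L dissolves here, [Hg2^2+] = s, [Cl^-] = 0.042 + 2s ≈ 0.042 (Ksp is small, so little additional dissolves).
Ksp ≈ s × (0.042)^2
s = 5.4 × 10^-16 M
Check: 2s = 1.1 x 10^-15 ≪ 0.042, so the approximation is valid.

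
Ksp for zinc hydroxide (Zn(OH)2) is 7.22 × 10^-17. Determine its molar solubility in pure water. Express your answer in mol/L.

Zn(OH)2(s) <=> Zn^2+ + 2 OH^-
Ksp = [Zn^2+][OH^-]^2
If s mol/L of Zn(OH)2 dissolves, [Zn^2+] = s and [OH^-] = 2s.
Substituting: Ksp = s(2s)^2 = 4s^3
s = (7.22 × 10^-17 / 4)^(1/3) = 2.62 x 10^-6 M

2.62 x 10^-6 M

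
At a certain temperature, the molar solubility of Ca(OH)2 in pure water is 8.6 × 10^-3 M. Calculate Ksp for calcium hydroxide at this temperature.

Ca(OH)2(s) ⇌ Ca^2+ + 2 OH^-
With molar solubility s: [Ca^2+] = s, [OH^-] = 2s.
Ksp = [Ca^2+][OH^-]^2
Substituting: Ksp = s(2s)^2 = 4s^3
With s = 8.6 × 10^-3: Ksp = 2.5 × 10^-6

Ksp ≈ 2.5e-6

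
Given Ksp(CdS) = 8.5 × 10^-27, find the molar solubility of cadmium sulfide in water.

s = 9.2 x 10^-14 M

CdS(s) ⇌ Cd^2+ + S^2-
Ksp = [Cd^2+][S^2-]
Let s = molar solubility. Then [Cd^2+] = s and [S^2-] = s.
Ksp = (s)(s) = s^2
s = (8.5 × 10^-27)^(1/2) = 9.2 × 10^-14 M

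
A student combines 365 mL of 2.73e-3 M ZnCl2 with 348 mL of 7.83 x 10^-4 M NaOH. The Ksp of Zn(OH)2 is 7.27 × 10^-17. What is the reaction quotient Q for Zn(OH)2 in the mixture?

2.04 × 10^-10

Total volume = 365 + 348 = 713 mL.
[Zn^2+] = 2.73 × 10^-3 × (365/713) = 1.398 x 10^-3 M
[OH^-] = 7.83 × 10^-4 × (348/713) = 3.822 × 10^-4 M
Zn(OH)2(s) ⇌ Zn^2+ + 2 OH^-, so Q = [Zn^2+][OH^-]^2
Q = (1.398 × 10^-3)(3.822 x 10^-4)^2 = 2.04 x 10^-10
Q > Ksp, so Zn(OH)2 will precipitate.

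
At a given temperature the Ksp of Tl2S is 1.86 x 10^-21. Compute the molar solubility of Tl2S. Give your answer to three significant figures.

s ≈ 7.75 x 10^-8 M

Tl2S(s) ⇌ 2 Tl^+(aq) + S^2-(aq)
Ksp = [Tl^+]^2[S^2-]
With molar solubility s: [Tl^+] = 2s, [S^2-] = s.
Ksp = (2s)^2s = 4s^3
Solving, s = (1.86 x 10^-21/4)^(1/3) = 7.75 × 10^-8 M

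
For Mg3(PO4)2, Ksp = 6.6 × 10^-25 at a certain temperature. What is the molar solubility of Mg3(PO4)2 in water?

Mg3(PO4)2(s) ⇌ 3 Mg^2+ + 2 PO4^3-
Ksp = [Mg^2+]^3[PO4^3-]^2
With molar solubility s: [Mg^2+] = 3s, [PO4^3-] = 2s.
Ksp = (3s)^3(2s)^2 = 108s^5
s^5 = 6.6 × 10^-25 / 108, so s = 5.7 x 10^-6 M

s = 5.7e-6 M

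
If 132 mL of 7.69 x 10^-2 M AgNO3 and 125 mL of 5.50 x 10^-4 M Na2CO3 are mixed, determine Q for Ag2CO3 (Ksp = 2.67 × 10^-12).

Q = 4.17 × 10^-7

Total volume = 132 + 125 = 257 mL.
[Ag^+] = 7.69 × 10^-2 × (132/257) = 3.950 × 10^-2 M
[CO3^2-] = 5.50 x 10^-4 × (125/257) = 2.675 x 10^-4 M
Ag2CO3(s) <=> 2 Ag^+(aq) + CO3^2-(aq), so Q = [Ag^+]^2[CO3^2-]
Q = (3.950 x 10^-2)^2(2.675 x 10^-4) = 4.17 × 10^-7
Q > Ksp, so Ag2CO3 will precipitate.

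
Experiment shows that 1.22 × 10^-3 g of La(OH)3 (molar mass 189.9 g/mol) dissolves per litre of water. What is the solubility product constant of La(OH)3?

Molar solubility s = (1.22 × 10^-3 g/L) / (189.9 g/mol) = 6.424 x 10^-6 M.
La(OH)3(s) ⇌ La^3+(aq) + 3 OH^-(aq)
If s mol/L of La(OH)3 dissolves, [La^3+] = s and [OH^-] = 3s.
Ksp = [La^3+][OH^-]^3
Ksp = s(3s)^3 = 27s^4
With s = 6.424 x 10^-6: Ksp = 4.60 × 10^-20

Ksp = 4.60 × 10^-20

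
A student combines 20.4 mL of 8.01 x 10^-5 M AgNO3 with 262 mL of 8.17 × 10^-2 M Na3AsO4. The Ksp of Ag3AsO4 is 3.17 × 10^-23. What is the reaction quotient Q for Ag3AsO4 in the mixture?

1.47 × 10^-17

Total volume = 20.4 + 262 = 282.4 mL.
[Ag^+] = 8.01 × 10^-5 × (20.4/282.4) = 5.786 × 10^-6 M
[AsO4^3-] = 8.17 × 10^-2 × (262/282.4) = 7.580 × 10^-2 M
Ag3AsO4(s) <=> 3 Ag^+(aq) + AsO4^3-(aq), so Q = [Ag^+]^3[AsO4^3-]
Q = (5.786 x 10^-6)^3(7.580 x 10^-2) = 1.47 × 10^-17
Q > Ksp, so Ag3AsO4 will precipitate.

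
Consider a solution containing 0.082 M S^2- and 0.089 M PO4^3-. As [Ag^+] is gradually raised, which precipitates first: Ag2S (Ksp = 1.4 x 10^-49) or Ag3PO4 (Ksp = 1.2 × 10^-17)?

Ag2S

Each salt begins to precipitate when Q = Ksp, i.e. when [Ag^+] reaches its threshold.
For Ag2S: 1.4 x 10^-49 = 0.082 × [Ag^+]^2  ⇒  [Ag^+] = 1.3 × 10^-24 M.
For Ag3PO4: 1.2 × 10^-17 = 0.089 × [Ag^+]^3  ⇒  [Ag^+] = 5.1 × 10^-6 M.
The salt with the lower threshold [Ag^+] precipitates first: Ag2S.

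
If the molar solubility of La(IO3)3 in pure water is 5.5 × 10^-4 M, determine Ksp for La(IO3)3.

La(IO3)3(s) ⇌ La^3+ + 3 IO3^-
If s mol/L of La(IO3)3 dissolves, [La^3+] = s and [IO3^-] = 3s.
Ksp = [La^3+][IO3^-]^3
So Ksp = s × (3s)^3 = 27s^4
With s = 5.5 × 10^-4: Ksp = 2.5 x 10^-12

Ksp ≈ 2.5e-12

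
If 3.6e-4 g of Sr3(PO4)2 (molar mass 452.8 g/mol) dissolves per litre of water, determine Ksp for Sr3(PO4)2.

3.4 x 10^-29

Molar solubility s = (3.6 × 10^-4 g/L) / (452.8 g/mol) = 7.95 × 10^-7 M.
Sr3(PO4)2(s) ⇌ 3 Sr^2+(aq) + 2 PO4^3-(aq)
Let s = molar solubility. Then [Sr^2+] = 3s and [PO4^3-] = 2s.
Ksp = [Sr^2+]^3[PO4^3-]^2
So Ksp = (3s)^3 × (2s)^2 = 108s^5
With s = 7.95 × 10^-7: Ksp = 3.4 × 10^-29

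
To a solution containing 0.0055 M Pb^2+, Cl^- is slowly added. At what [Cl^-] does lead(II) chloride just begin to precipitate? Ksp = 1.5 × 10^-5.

PbCl2(s) ⇌ Pb^2+(aq) + 2 Cl^-(aq)
Ksp = [Pb^2+][Cl^-]^2
Precipitation begins when Q = Ksp. With [Pb^2+] = 0.0055 M:
1.5 × 10^-5 = (0.0055) × [Cl^-]^2
[Cl^-] = (1.5 × 10^-5 / 5.5 x 10^-3)^(1/2) = 5.2 × 10^-2 M

[Cl^-] ≈ 5.2e-2 M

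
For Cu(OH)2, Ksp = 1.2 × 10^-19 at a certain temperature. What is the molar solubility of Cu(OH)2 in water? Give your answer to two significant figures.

s = 3.1 x 10^-7 M

Cu(OH)2(s) ⇌ Cu^2+(aq) + 2 OH^-(aq)
Ksp = [Cu^2+][OH^-]^2
With molar solubility s: [Cu^2+] = s, [OH^-] = 2s.
Substituting: Ksp = s(2s)^2 = 4s^3
s = (1.2 × 10^-19 / 4)^(1/3) = 3.1 × 10^-7 M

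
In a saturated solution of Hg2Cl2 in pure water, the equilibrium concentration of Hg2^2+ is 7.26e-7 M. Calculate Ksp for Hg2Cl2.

1.53 x 10^-18

Hg2Cl2(s) ⇌ Hg2^2+(aq) + 2 Cl^-(aq)
Stoichiometry gives [Cl^-] = (2/1)[Hg2^2+] = 1.452 × 10^-6 M.
Ksp = [Hg2^2+][Cl^-]^2
Ksp = 7.26 × 10^-7 × (1.452 × 10^-6)^2 = 1.53 × 10^-18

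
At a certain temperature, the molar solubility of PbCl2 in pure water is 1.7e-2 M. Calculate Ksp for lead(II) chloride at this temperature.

Ksp = 2.0 x 10^-5

PbCl2(s) ⇌ Pb^2+ + 2 Cl^-
Let s = molar solubility. Then [Pb^2+] = s and [Cl^-] = 2s.
Ksp = [Pb^2+][Cl^-]^2
Substituting: Ksp = s(2s)^2 = 4s^3
With s = 1.7 × 10^-2: Ksp = 2.0 x 10^-5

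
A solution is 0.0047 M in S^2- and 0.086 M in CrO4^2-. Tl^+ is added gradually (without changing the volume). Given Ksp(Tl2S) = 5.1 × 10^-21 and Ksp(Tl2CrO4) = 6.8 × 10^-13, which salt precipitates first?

Tl2S

Precipitation of each salt starts when its ion product equals its Ksp.
For Tl2S: 5.1 × 10^-21 = 0.0047 × [Tl^+]^2  ⇒  [Tl^+] = 1.0 x 10^-9 M.
For Tl2CrO4: 6.8 × 10^-13 = 0.086 × [Tl^+]^2  ⇒  [Tl^+] = 2.8 × 10^-6 M.
The salt with the lower threshold [Tl^+] precipitates first: Tl2S.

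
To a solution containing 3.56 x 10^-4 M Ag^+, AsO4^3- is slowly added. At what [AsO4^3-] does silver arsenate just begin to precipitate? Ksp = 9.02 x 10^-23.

Ag3AsO4(s) ⇌ 3 Ag^+ + AsO4^3-
Ksp = [Ag^+]^3[AsO4^3-]
Precipitation begins when Q = Ksp. With [Ag^+] = 3.56 x 10^-4 M:
9.02 x 10^-23 = (3.56 x 10^-4)^3 × [AsO4^3-]
[AsO4^3-] = (9.02 x 10^-23 / 4.512 × 10^-11) = 2.00 × 10^-12 M

[AsO4^3-] = 2.00 x 10^-12 M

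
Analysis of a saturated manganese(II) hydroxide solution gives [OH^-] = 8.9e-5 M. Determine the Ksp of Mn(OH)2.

3.5 × 10^-13

Mn(OH)2(s) ⇌ Mn^2+(aq) + 2 OH^-(aq)
Stoichiometry gives [Mn^2+] = (1/2)[OH^-] = 4.45 × 10^-5 M.
Ksp = [Mn^2+][OH^-]^2
Ksp = 4.45 × 10^-5 × (8.9 x 10^-5)^2 = 3.5 x 10^-13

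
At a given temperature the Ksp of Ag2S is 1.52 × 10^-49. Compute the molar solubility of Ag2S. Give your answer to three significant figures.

Ag2S(s) <=> 2 Ag^+ + S^2-
Ksp = [Ag^+]^2[S^2-]
Let s = molar solubility. Then [Ag^+] = 2s and [S^2-] = s.
So Ksp = (2s)^2 × s = 4s^3
s = (1.52 × 10^-49 / 4)^(1/3) = 3.36 × 10^-17 M

s = 3.36 x 10^-17 M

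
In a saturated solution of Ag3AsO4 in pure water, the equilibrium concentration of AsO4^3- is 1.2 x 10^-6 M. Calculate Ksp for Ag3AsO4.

5.6 x 10^-23

Ag3AsO4(s) ⇌ 3 Ag^+(aq) + AsO4^3-(aq)
Stoichiometry gives [Ag^+] = (3/1)[AsO4^3-] = 3.60 × 10^-6 M.
Ksp = [Ag^+]^3[AsO4^3-]
Ksp = (3.60 × 10^-6)^3 × 1.2 × 10^-6 = 5.6 × 10^-23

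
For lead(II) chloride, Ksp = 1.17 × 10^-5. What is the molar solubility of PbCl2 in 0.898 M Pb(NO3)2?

PbCl2(s) <=> Pb^2+ + 2 Cl^-
Ksp = [Pb^2+][Cl^-]^2
Let s be the molar solubility in this solution. [Pb^2+] = 0.898 + s ≈ 0.898, [Cl^-] = 2s (since Pb^2+ from Pb(NO3)2 dominates).
Ksp ≈ 0.898 × (2s)^2
s = 1.80 x 10^-3 M
Check: s = 1.8 × 10^-3 ≪ 0.898, so the approximation is valid.

s ≈ 1.80e-3 M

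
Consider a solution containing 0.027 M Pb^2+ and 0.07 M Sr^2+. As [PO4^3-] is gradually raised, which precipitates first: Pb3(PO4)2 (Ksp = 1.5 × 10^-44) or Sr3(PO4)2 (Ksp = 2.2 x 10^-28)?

Precipitation of each salt starts when its ion product equals its Ksp.
For Pb3(PO4)2: 1.5 × 10^-44 = (0.027)^3 × [PO4^3-]^2  ⇒  [PO4^3-] = 2.8 × 10^-20 M.
For Sr3(PO4)2: 2.2 x 10^-28 = (0.07)^3 × [PO4^3-]^2  ⇒  [PO4^3-] = 8.0 × 10^-13 M.
The salt with the lower threshold [PO4^3-] precipitates first: Pb3(PO4)2.

Pb3(PO4)2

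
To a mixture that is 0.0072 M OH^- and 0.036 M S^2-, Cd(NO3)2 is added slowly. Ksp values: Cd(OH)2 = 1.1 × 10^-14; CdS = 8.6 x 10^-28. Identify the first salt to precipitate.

Precipitation of each salt starts when its ion product equals its Ksp.
For Cd(OH)2: 1.1 × 10^-14 = (0.0072)^2 × [Cd^2+]  ⇒  [Cd^2+] = 2.1 × 10^-10 M.
For CdS: 8.6 x 10^-28 = 0.036 × [Cd^2+]  ⇒  [Cd^2+] = 2.4 × 10^-26 M.
The salt with the lower threshold [Cd^2+] precipitates first: CdS.

CdS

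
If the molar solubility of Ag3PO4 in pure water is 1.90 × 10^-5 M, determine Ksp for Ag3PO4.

Ag3PO4(s) <=> 3 Ag^+ + PO4^3-
Let s = molar solubility. Then [Ag^+] = 3s and [PO4^3-] = s.
Ksp = [Ag^+]^3[PO4^3-]
So Ksp = (3s)^3 × s = 27s^4
With s = 1.90 x 10^-5: Ksp = 3.52 x 10^-18

Ksp = 3.52 x 10^-18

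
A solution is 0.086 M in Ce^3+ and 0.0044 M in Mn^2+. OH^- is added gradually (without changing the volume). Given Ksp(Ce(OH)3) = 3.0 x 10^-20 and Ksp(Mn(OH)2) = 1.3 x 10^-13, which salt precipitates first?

Each salt begins to precipitate when Q = Ksp, i.e. when [OH^-] reaches its threshold.
For Ce(OH)3: 3.0 x 10^-20 = 0.086 × [OH^-]^3  ⇒  [OH^-] = 7.0 × 10^-7 M.
For Mn(OH)2: 1.3 x 10^-13 = 0.0044 × [OH^-]^2  ⇒  [OH^-] = 5.4 × 10^-6 M.
The salt with the lower threshold [OH^-] precipitates first: Ce(OH)3.

Ce(OH)3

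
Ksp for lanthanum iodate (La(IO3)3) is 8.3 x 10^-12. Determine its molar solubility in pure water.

7.4e-4 M

La(IO3)3(s) ⇌ La^3+ + 3 IO3^-
Ksp = [La^3+][IO3^-]^3
If s mol/L of La(IO3)3 dissolves, [La^3+] = s and [IO3^-] = 3s.
Ksp = s(3s)^3 = 27s^4
s = (8.3 x 10^-12 / 27)^(1/4) = 7.4 x 10^-4 M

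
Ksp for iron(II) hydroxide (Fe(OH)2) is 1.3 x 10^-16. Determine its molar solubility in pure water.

Fe(OH)2(s) ⇌ Fe^2+ + 2 OH^-
Ksp = [Fe^2+][OH^-]^2
Let s = molar solubility. Then [Fe^2+] = s and [OH^-] = 2s.
So Ksp = s × (2s)^2 = 4s^3
Solving, s = (1.3 x 10^-16/4)^(1/3) = 3.2 x 10^-6 M

s ≈ 3.2 × 10^-6 M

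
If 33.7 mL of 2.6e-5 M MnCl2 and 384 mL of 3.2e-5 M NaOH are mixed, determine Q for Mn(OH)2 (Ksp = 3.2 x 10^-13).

1.8 x 10^-15

Total volume = 33.7 + 384 = 417.7 mL.
[Mn^2+] = 2.6 x 10^-5 × (33.7/417.7) = 2.10 × 10^-6 M
[OH^-] = 3.2 × 10^-5 × (384/417.7) = 2.94 x 10^-5 M
Mn(OH)2(s) <=> Mn^2+ + 2 OH^-, so Q = [Mn^2+][OH^-]^2
Q = (2.10 x 10^-6)(2.94 × 10^-5)^2 = 1.8 × 10^-15
Q < Ksp, so no precipitate of Mn(OH)2 forms.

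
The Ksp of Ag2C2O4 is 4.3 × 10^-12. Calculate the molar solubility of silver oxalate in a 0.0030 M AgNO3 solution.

s ≈ 4.8e-7 M

Ag2C2O4(s) ⇌ 2 Ag^+ + C2O4^2-
Ksp = [Ag^+]^2[C2O4^2-]
Let s be the molar solubility in this solution. [Ag^+] = 0.0030 + 2s ≈ 0.0030, [C2O4^2-] = s (Ksp is small, so little additional dissolves).
Ksp ≈ (0.0030)^2 × s
s = 4.8 × 10^-7 M
Check: 2s = 9.6 × 10^-7 ≪ 0.0030, so the approximation is valid.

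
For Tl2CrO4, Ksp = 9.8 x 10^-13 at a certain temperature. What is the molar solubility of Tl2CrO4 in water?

Tl2CrO4(s) ⇌ 2 Tl^+ + CrO4^2-
Ksp = [Tl^+]^2[CrO4^2-]
If s mol/L of Tl2CrO4 dissolves, [Tl^+] = 2s and [CrO4^2-] = s.
So Ksp = (2s)^2 × s = 4s^3
s = (9.8 x 10^-13 / 4)^(1/3) = 6.3 × 10^-5 M

s = 6.3e-5 M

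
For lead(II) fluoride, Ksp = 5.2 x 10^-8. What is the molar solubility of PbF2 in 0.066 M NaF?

PbF2(s) <=> Pb^2+(aq) + 2 F^-(aq)
Ksp = [Pb^2+][F^-]^2
If s mol/L dissolves here, [Pb^2+] = s, [F^-] = 0.066 + 2s ≈ 0.066 (Ksp is small, so little additional dissolves).
Ksp ≈ s × (0.066)^2
s = 1.2 × 10^-5 M
Check: 2s = 2.4 × 10^-5 ≪ 0.066, so the approximation is valid.

s = 1.2 × 10^-5 M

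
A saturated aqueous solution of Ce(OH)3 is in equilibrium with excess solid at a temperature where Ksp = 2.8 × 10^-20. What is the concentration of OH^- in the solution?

[OH^-] ≈ 1.7e-5 M

Ce(OH)3(s) ⇌ Ce^3+(aq) + 3 OH^-(aq)
Ksp = [Ce^3+][OH^-]^3
For each mole of Ce(OH)3 that dissolves: [Ce^3+] = s, [OH^-] = 3s.
So Ksp = s × (3s)^3 = 27s^4
s = (2.8 × 10^-20 / 27)^(1/4) = 5.67 × 10^-6 M
[OH^-] = 3s = 1.7 × 10^-5 M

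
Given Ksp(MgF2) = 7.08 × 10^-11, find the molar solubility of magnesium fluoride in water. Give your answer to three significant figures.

s ≈ 2.61e-4 M

MgF2(s) ⇌ Mg^2+ + 2 F^-
Ksp = [Mg^2+][F^-]^2
With molar solubility s: [Mg^2+] = s, [F^-] = 2s.
So Ksp = s × (2s)^2 = 4s^3
s = (7.08 × 10^-11 / 4)^(1/3) = 2.61 × 10^-4 M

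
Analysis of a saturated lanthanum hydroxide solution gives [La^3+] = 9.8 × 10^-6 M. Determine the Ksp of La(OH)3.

La(OH)3(s) ⇌ La^3+(aq) + 3 OH^-(aq)
Stoichiometry gives [OH^-] = (3/1)[La^3+] = 2.94 × 10^-5 M.
Ksp = [La^3+][OH^-]^3
Ksp = 9.8 × 10^-6 × (2.94 × 10^-5)^3 = 2.5 × 10^-19

2.5 × 10^-19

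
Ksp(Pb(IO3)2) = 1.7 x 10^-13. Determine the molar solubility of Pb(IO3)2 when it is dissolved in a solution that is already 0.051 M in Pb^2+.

9.1e-7 M

Pb(IO3)2(s) <=> Pb^2+(aq) + 2 IO3^-(aq)
Ksp = [Pb^2+][IO3^-]^2
Let s = moles of Pb(IO3)2 that dissolve per litre. [Pb^2+] = 0.051 + s ≈ 0.051, [IO3^-] = 2s (since the Pb^2+ already present dominates).
Ksp ≈ 0.051 × (2s)^2
s = 9.1 × 10^-7 M
Check: s = 9.1 x 10^-7 ≪ 0.051, so the approximation is valid.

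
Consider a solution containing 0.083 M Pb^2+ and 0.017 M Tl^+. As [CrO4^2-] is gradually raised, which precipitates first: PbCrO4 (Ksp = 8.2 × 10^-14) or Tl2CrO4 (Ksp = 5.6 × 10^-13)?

Each salt begins to precipitate when Q = Ksp, i.e. when [CrO4^2-] reaches its threshold.
For PbCrO4: 8.2 × 10^-14 = 0.083 × [CrO4^2-]  ⇒  [CrO4^2-] = 9.9 × 10^-13 M.
For Tl2CrO4: 5.6 × 10^-13 = (0.017)^2 × [CrO4^2-]  ⇒  [CrO4^2-] = 1.9 x 10^-9 M.
The salt with the lower threshold [CrO4^2-] precipitates first: PbCrO4.

PbCrO4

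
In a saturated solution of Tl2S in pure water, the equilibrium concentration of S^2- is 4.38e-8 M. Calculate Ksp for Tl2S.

3.36 x 10^-22

Tl2S(s) ⇌ 2 Tl^+(aq) + S^2-(aq)
Stoichiometry gives [Tl^+] = (2/1)[S^2-] = 8.760 × 10^-8 M.
Ksp = [Tl^+]^2[S^2-]
Ksp = (8.760 x 10^-8)^2 × 4.38 × 10^-8 = 3.36 x 10^-22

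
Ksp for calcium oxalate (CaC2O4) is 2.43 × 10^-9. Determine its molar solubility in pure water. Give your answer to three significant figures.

CaC2O4(s) <=> Ca^2+(aq) + C2O4^2-(aq)
Ksp = [Ca^2+][C2O4^2-]
Let s = molar solubility. Then [Ca^2+] = s and [C2O4^2-] = s.
Ksp = (s)(s) = s^2
s = √(2.43 × 10^-9) = 4.93 × 10^-5 M

s = 4.93 x 10^-5 M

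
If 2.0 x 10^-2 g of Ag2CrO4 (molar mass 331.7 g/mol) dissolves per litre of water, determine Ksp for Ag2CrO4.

Molar solubility s = (2.0 × 10^-2 g/L) / (331.7 g/mol) = 6.03 x 10^-5 M.
Ag2CrO4(s) ⇌ 2 Ag^+ + CrO4^2-
If s mol/L of Ag2CrO4 dissolves, [Ag^+] = 2s and [CrO4^2-] = s.
Ksp = [Ag^+]^2[CrO4^2-]
Substituting: Ksp = (2s)^2s = 4s^3
Ksp = 4 × (6.03 × 10^-5)^3 = 8.8 × 10^-13

Ksp = 8.8 × 10^-13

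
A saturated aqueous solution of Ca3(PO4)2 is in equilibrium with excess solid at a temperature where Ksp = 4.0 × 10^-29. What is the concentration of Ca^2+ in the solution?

Ca3(PO4)2(s) ⇌ 3 Ca^2+ + 2 PO4^3-
Ksp = [Ca^2+]^3[PO4^3-]^2
For each mole of Ca3(PO4)2 that dissolves: [Ca^2+] = 3s, [PO4^3-] = 2s.
Substituting: Ksp = (3s)^3(2s)^2 = 108s^5
s = (4.0 × 10^-29 / 108)^(1/5) = 8.20 x 10^-7 M
[Ca^2+] = 3s = 2.5 × 10^-6 M

2.5 × 10^-6 M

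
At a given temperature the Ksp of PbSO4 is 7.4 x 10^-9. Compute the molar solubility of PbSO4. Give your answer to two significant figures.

s ≈ 8.6 × 10^-5 M

PbSO4(s) ⇌ Pb^2+(aq) + SO4^2-(aq)
Ksp = [Pb^2+][SO4^2-]
For each mole of PbSO4 that dissolves: [Pb^2+] = s, [SO4^2-] = s.
Ksp = (s)(s) = s^2
s = √(7.4 x 10^-9) = 8.6 × 10^-5 M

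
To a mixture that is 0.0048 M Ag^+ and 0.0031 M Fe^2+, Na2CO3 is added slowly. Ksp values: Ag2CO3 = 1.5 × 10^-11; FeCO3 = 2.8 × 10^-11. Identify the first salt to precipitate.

Each salt begins to precipitate when Q = Ksp, i.e. when [CO3^2-] reaches its threshold.
For Ag2CO3: 1.5 × 10^-11 = (0.0048)^2 × [CO3^2-]  ⇒  [CO3^2-] = 6.5 × 10^-7 M.
For FeCO3: 2.8 × 10^-11 = 0.0031 × [CO3^2-]  ⇒  [CO3^2-] = 9.0 × 10^-9 M.
The salt with the lower threshold [CO3^2-] precipitates first: FeCO3.

FeCO3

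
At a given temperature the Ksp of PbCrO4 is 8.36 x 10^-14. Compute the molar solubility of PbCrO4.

s ≈ 2.89e-7 M

PbCrO4(s) ⇌ Pb^2+ + CrO4^2-
Ksp = [Pb^2+][CrO4^2-]
Let s = molar solubility. Then [Pb^2+] = s and [CrO4^2-] = s.
Ksp = (s)(s) = s^2
s = (8.36 x 10^-14)^(1/2) = 2.89 x 10^-7 M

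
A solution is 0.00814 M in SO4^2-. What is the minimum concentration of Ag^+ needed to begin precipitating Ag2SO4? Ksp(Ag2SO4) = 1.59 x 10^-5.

[Ag^+] = 4.42 × 10^-2 M

Ag2SO4(s) <=> 2 Ag^+ + SO4^2-
Ksp = [Ag^+]^2[SO4^2-]
Precipitation begins when Q = Ksp. With [SO4^2-] = 0.00814 M:
1.59 x 10^-5 = (0.00814) × [Ag^+]^2
[Ag^+] = (1.59 x 10^-5 / 8.14 × 10^-3)^(1/2) = 4.42 × 10^-2 M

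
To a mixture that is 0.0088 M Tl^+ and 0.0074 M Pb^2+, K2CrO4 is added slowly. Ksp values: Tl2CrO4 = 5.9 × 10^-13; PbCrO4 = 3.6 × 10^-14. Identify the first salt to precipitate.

PbCrO4

Precipitation of each salt starts when its ion product equals its Ksp.
For Tl2CrO4: 5.9 × 10^-13 = (0.0088)^2 × [CrO4^2-]  ⇒  [CrO4^2-] = 7.6 × 10^-9 M.
For PbCrO4: 3.6 × 10^-14 = 0.0074 × [CrO4^2-]  ⇒  [CrO4^2-] = 4.9 x 10^-12 M.
The salt with the lower threshold [CrO4^2-] precipitates first: PbCrO4.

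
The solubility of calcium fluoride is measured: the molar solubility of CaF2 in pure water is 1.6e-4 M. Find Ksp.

CaF2(s) ⇌ Ca^2+ + 2 F^-
For each mole of CaF2 that dissolves: [Ca^2+] = s, [F^-] = 2s.
Ksp = [Ca^2+][F^-]^2
So Ksp = s × (2s)^2 = 4s^3
With s = 1.6 × 10^-4: Ksp = 1.6 × 10^-11

Ksp = 1.6 × 10^-11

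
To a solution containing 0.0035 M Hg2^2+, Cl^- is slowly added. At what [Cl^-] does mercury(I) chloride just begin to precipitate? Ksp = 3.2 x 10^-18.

Hg2Cl2(s) <=> Hg2^2+ + 2 Cl^-
Ksp = [Hg2^2+][Cl^-]^2
Precipitation begins when Q = Ksp. With [Hg2^2+] = 0.0035 M:
3.2 x 10^-18 = (0.0035) × [Cl^-]^2
[Cl^-] = (3.2 x 10^-18 / 3.5 × 10^-3)^(1/2) = 3.0 x 10^-8 M

[Cl^-] ≈ 3.0 × 10^-8 M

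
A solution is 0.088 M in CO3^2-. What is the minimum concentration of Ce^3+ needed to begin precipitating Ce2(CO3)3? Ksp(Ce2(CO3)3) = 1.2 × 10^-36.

Ce2(CO3)3(s) ⇌ 2 Ce^3+ + 3 CO3^2-
Ksp = [Ce^3+]^2[CO3^2-]^3
Precipitation begins when Q = Ksp. With [CO3^2-] = 0.088 M:
1.2 × 10^-36 = (0.088)^3 × [Ce^3+]^2
[Ce^3+] = (1.2 × 10^-36 / 6.81 × 10^-4)^(1/2) = 4.2 × 10^-17 M

[Ce^3+] ≈ 4.2e-17 M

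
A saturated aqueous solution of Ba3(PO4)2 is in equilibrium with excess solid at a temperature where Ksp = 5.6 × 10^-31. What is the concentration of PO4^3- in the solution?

Ba3(PO4)2(s) ⇌ 3 Ba^2+ + 2 PO4^3-
Ksp = [Ba^2+]^3[PO4^3-]^2
With molar solubility s: [Ba^2+] = 3s, [PO4^3-] = 2s.
So Ksp = (3s)^3 × (2s)^2 = 108s^5
s^5 = 5.6 × 10^-31 / 108, so s = 3.49 x 10^-7 M
[PO4^3-] = 2s = 7.0 × 10^-7 M

[PO4^3-] = 7.0 × 10^-7 M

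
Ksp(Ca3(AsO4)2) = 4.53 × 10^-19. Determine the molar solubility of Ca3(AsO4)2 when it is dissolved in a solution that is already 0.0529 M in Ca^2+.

s ≈ 2.77 × 10^-8 M

Ca3(AsO4)2(s) ⇌ 3 Ca^2+(aq) + 2 AsO4^3-(aq)
Ksp = [Ca^2+]^3[AsO4^3-]^2
If s mol/L dissolves here, [Ca^2+] = 0.0529 + 3s ≈ 0.0529, [AsO4^3-] = 2s (common-ion effect: Ca^2+ is already 0.0529 M).
Ksp ≈ (0.0529)^3 × (2s)^2
s = 2.77 × 10^-8 M
Check: 3s = 8.3 × 10^-8 ≪ 0.0529, so the approximation is valid.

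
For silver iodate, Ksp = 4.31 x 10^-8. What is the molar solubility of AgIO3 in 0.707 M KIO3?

AgIO3(s) ⇌ Ag^+(aq) + IO3^-(aq)
Ksp = [Ag^+][IO3^-]
If s mol/L dissolves here, [Ag^+] = s, [IO3^-] = 0.707 + s ≈ 0.707 (since IO3^- from KIO3 dominates).
Ksp ≈ s × 0.707
s = 6.10 x 10^-8 M
Check: s = 6.1 x 10^-8 ≪ 0.707, so the approximation is valid.

6.10 x 10^-8 M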